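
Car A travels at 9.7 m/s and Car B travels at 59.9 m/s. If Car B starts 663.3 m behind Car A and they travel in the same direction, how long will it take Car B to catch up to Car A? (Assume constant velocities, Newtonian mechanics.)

Relative speed: v_rel = 59.9 - 9.7 = 50.2 m/s
Time to catch: t = d₀/v_rel = 663.3/50.2 = 13.21 s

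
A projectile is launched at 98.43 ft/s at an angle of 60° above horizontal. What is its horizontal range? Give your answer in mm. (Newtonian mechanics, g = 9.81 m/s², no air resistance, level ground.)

v₀ = 98.43 ft/s × 0.3048 = 30.0015 m/s
R = v₀² × sin(2θ) / g = 30.0015² × sin(2 × 60°) / 9.81 = 900.09 × 0.866025 / 9.81 = 79.4598 m
R = 79.4598 m / 0.001 = 79460 mm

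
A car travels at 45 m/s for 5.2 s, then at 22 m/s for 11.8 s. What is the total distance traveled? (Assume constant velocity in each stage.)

d₁ = v₁t₁ = 45 × 5.2 = 234.0 m
d₂ = v₂t₂ = 22 × 11.8 = 259.6 m
d_total = 234.0 + 259.6 = 493.6 m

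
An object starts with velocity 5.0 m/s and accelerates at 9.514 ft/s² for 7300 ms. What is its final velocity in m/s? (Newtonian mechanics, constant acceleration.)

a = 9.514 ft/s² × 0.3048 = 2.89987 m/s²
t = 7300 ms × 0.001 = 7.3 s
v = v₀ + a × t = 5.0 + 2.89987 × 7.3 = 26.17 m/s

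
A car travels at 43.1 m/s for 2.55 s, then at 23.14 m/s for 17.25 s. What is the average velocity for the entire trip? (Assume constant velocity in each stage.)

d₁ = v₁t₁ = 43.1 × 2.55 = 109.905 m
d₂ = v₂t₂ = 23.14 × 17.25 = 399.165 m
d_total = 509.07 m, t_total = 19.8 s
v_avg = d_total/t_total = 509.07/19.8 = 25.71 m/s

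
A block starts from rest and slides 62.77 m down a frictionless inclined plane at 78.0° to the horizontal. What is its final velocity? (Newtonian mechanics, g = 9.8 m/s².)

a = g sin(θ) = 9.8 × sin(78.0°) = 9.5858 m/s²
v = √(2ad) = √(2 × 9.5858 × 62.77) = 34.69 m/s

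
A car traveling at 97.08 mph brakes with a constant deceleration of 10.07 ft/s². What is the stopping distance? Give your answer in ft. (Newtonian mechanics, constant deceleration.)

v₀ = 97.08 mph × 0.44704 = 43.3986 m/s
a = 10.07 ft/s² × 0.3048 = 3.06934 m/s²
d = v₀² / (2a) = 43.3986² / (2 × 3.06934) = 1883.44 / 6.13868 = 306.815 m
d = 306.815 m / 0.3048 = 1007 ft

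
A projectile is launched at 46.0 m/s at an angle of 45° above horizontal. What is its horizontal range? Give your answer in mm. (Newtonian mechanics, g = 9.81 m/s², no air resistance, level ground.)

R = v₀² × sin(2θ) / g = 46.0² × sin(2 × 45°) / 9.81 = 2116.0 × 1.0 / 9.81 = 215.698 m
R = 215.698 m / 0.001 = 215700 mm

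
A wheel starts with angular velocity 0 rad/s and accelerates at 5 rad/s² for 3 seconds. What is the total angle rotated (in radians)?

θ = ω₀t + ½αt² = 0×3 + ½×5×3² = 22.5 rad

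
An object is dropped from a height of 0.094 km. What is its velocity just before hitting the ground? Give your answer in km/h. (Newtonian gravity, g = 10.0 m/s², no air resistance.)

h = 0.094 km × 1000.0 = 94.0 m
v = √(2gh) = √(2 × 10.0 × 94.0) = 43.359 m/s
v = 43.359 m/s / 0.2777777777777778 = 156.1 km/h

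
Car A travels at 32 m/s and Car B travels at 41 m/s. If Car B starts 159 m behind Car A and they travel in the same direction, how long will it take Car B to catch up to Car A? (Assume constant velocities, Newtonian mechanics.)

Relative speed: v_rel = 41 - 32 = 9 m/s
Time to catch: t = d₀/v_rel = 159/9 = 17.67 s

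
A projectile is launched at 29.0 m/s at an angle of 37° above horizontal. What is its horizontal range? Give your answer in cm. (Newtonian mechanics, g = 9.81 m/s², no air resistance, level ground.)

R = v₀² × sin(2θ) / g = 29.0² × sin(2 × 37°) / 9.81 = 841.0 × 0.961262 / 9.81 = 82.4079 m
R = 82.4079 m / 0.01 = 8241 cm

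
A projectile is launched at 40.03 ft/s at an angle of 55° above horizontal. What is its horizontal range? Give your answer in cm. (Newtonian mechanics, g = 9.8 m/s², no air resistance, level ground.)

v₀ = 40.03 ft/s × 0.3048 = 12.2011 m/s
R = v₀² × sin(2θ) / g = 12.2011² × sin(2 × 55°) / 9.8 = 148.867 × 0.939693 / 9.8 = 14.2744 m
R = 14.2744 m / 0.01 = 1427 cm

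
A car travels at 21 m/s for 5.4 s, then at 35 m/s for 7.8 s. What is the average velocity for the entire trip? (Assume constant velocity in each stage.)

d₁ = v₁t₁ = 21 × 5.4 = 113.4 m
d₂ = v₂t₂ = 35 × 7.8 = 273.0 m
d_total = 386.4 m, t_total = 13.2 s
v_avg = d_total/t_total = 386.4/13.2 = 29.27 m/s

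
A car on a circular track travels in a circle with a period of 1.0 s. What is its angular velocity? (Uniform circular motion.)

ω = 2π/T = 2π/1.0 = 6.2832 rad/s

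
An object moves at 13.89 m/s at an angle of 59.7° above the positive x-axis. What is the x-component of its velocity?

vₓ = v cos(θ) = 13.89 × cos(59.7°) = 7.01 m/s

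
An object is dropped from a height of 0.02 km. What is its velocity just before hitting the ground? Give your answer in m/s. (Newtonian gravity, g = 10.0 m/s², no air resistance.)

h = 0.02 km × 1000.0 = 20.0 m
v = √(2gh) = √(2 × 10.0 × 20.0) = 20.0 m/s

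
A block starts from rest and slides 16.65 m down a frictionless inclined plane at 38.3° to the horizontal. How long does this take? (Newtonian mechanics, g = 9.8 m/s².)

a = g sin(θ) = 9.8 × sin(38.3°) = 6.0738 m/s²
t = √(2d/a) = √(2 × 16.65 / 6.0738) = 2.34 s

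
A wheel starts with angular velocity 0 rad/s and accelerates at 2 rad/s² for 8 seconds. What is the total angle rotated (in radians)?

θ = ω₀t + ½αt² = 0×8 + ½×2×8² = 64.0 rad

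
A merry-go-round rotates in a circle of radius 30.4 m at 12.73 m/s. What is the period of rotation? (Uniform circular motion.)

T = 2πr/v = 2π×30.4/12.73 = 15.0 s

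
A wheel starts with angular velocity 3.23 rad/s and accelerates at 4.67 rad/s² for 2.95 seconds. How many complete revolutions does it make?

θ = ω₀t + ½αt² = 3.23×2.95 + ½×4.67×2.95² = 29.8488375 rad
Total revolutions = θ/(2π) = 29.8488375/(2π) = 4.75
Complete revolutions = ⌊4.75⌋ = 4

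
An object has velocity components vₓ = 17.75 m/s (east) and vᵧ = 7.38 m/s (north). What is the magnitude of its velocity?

|v| = √(vₓ² + vᵧ²) = √(17.75² + 7.38²) = √(369.5269) = 19.22 m/s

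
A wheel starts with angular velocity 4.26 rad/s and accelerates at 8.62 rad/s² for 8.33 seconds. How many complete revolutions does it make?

θ = ω₀t + ½αt² = 4.26×8.33 + ½×8.62×8.33² = 334.551959 rad
Total revolutions = θ/(2π) = 334.551959/(2π) = 53.25
Complete revolutions = ⌊53.25⌋ = 53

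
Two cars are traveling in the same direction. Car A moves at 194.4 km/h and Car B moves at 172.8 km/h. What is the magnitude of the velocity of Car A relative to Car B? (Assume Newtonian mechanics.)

v_rel = |v_A - v_B| = |194.4 - 172.8| = 21.6 km/h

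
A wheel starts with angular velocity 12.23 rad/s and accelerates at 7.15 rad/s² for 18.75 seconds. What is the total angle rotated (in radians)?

θ = ω₀t + ½αt² = 12.23×18.75 + ½×7.15×18.75² = 1486.15 rad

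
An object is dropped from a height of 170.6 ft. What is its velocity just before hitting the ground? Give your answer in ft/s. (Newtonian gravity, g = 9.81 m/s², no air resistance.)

h = 170.6 ft × 0.3048 = 51.9989 m
v = √(2gh) = √(2 × 9.81 × 51.9989) = 31.9409 m/s
v = 31.9409 m/s / 0.3048 = 104.8 ft/s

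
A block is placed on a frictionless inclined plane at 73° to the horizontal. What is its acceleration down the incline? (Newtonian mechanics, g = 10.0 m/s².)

a = g sin(θ) = 10.0 × sin(73°) = 10.0 × 0.9563 = 9.56 m/s²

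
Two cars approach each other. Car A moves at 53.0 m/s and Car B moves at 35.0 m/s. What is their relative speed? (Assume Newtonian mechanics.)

v_rel = v_A + v_B = 53.0 + 35.0 = 88.0 m/s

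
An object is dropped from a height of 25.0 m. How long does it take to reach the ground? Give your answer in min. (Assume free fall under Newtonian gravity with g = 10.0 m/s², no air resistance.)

t = √(2h/g) = √(2 × 25.0 / 10.0) = 2.23607 s
t = 2.23607 s / 60.0 = 0.03727 min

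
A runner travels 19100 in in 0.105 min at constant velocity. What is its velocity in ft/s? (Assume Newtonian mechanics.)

d = 19100 in × 0.0254 = 485.14 m
t = 0.105 min × 60.0 = 6.3 s
v = d / t = 485.14 / 6.3 = 77.0063 m/s
v = 77.0063 m/s / 0.3048 = 252.6 ft/s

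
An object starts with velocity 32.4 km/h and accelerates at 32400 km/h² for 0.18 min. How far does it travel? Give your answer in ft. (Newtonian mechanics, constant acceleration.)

v₀ = 32.4 km/h × 0.2777777777777778 = 9.0 m/s
a = 32400 km/h² × 7.716049382716049e-05 = 2.5 m/s²
t = 0.18 min × 60.0 = 10.8 s
d = v₀ × t + ½ × a × t² = 9.0 × 10.8 + 0.5 × 2.5 × 10.8² = 243.0 m
d = 243.0 m / 0.3048 = 797.2 ft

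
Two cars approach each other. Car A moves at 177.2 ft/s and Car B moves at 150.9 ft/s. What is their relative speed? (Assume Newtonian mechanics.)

v_rel = v_A + v_B = 177.2 + 150.9 = 328.1 ft/s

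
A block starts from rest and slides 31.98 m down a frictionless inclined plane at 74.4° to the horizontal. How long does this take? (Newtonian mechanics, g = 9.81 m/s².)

a = g sin(θ) = 9.81 × sin(74.4°) = 9.4486 m/s²
t = √(2d/a) = √(2 × 31.98 / 9.4486) = 2.6 s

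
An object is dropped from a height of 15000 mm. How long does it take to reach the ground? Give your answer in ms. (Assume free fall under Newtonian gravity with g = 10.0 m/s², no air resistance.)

h = 15000 mm × 0.001 = 15.0 m
t = √(2h/g) = √(2 × 15.0 / 10.0) = 1.73205 s
t = 1.73205 s / 0.001 = 1732 ms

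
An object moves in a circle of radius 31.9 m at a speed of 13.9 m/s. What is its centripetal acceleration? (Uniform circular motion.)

a_c = v²/r = 13.9²/31.9 = 193.21/31.9 = 6.06 m/s²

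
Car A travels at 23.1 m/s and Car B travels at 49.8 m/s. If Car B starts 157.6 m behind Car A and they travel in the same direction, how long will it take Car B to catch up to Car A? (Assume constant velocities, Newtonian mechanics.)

Relative speed: v_rel = 49.8 - 23.1 = 26.7 m/s
Time to catch: t = d₀/v_rel = 157.6/26.7 = 5.9 s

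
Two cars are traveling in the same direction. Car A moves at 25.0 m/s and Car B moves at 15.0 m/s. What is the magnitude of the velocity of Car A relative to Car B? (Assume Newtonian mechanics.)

v_rel = |v_A - v_B| = |25.0 - 15.0| = 10.0 m/s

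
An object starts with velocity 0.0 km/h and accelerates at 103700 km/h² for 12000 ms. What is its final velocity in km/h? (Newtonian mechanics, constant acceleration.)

v₀ = 0.0 km/h × 0.2777777777777778 = 0.0 m/s
a = 103700 km/h² × 7.716049382716049e-05 = 8.00154 m/s²
t = 12000 ms × 0.001 = 12.0 s
v = v₀ + a × t = 0.0 + 8.00154 × 12.0 = 96.0185 m/s
v = 96.0185 m/s / 0.2777777777777778 = 345.7 km/h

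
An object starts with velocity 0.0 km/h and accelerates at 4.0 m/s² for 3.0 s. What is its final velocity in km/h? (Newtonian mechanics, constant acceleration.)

v₀ = 0.0 km/h × 0.2777777777777778 = 0.0 m/s
v = v₀ + a × t = 0.0 + 4.0 × 3.0 = 12.0 m/s
v = 12.0 m/s / 0.2777777777777778 = 43.2 km/h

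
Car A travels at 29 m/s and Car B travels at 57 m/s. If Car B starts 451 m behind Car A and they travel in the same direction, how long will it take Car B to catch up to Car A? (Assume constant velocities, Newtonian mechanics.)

Relative speed: v_rel = 57 - 29 = 28 m/s
Time to catch: t = d₀/v_rel = 451/28 = 16.11 s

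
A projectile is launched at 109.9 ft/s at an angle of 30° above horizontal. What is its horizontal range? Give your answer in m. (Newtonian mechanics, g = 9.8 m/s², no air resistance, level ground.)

v₀ = 109.9 ft/s × 0.3048 = 33.4975 m/s
R = v₀² × sin(2θ) / g = 33.4975² × sin(2 × 30°) / 9.8 = 1122.08 × 0.866025 / 9.8 = 99.16 m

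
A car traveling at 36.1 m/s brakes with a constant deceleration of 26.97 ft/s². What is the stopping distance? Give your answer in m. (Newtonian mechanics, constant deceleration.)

a = 26.97 ft/s² × 0.3048 = 8.22046 m/s²
d = v₀² / (2a) = 36.1² / (2 × 8.22046) = 1303.21 / 16.4409 = 79.27 m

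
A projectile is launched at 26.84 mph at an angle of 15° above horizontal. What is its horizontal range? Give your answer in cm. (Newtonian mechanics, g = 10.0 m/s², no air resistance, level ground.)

v₀ = 26.84 mph × 0.44704 = 11.9986 m/s
R = v₀² × sin(2θ) / g = 11.9986² × sin(2 × 15°) / 10.0 = 143.966 × 0.5 / 10.0 = 7.1983 m
R = 7.1983 m / 0.01 = 719.8 cm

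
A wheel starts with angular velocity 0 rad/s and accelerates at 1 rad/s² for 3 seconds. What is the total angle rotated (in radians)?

θ = ω₀t + ½αt² = 0×3 + ½×1×3² = 4.5 rad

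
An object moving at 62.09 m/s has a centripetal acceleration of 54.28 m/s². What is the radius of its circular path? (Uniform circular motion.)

r = v²/a_c = 62.09²/54.28 = 71.02 m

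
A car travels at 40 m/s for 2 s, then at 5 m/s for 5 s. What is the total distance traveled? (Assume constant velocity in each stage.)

d₁ = v₁t₁ = 40 × 2 = 80 m
d₂ = v₂t₂ = 5 × 5 = 25 m
d_total = 80 + 25 = 105 m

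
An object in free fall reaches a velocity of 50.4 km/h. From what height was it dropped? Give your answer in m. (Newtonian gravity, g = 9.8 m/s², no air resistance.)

v = 50.4 km/h × 0.2777777777777778 = 14.0 m/s
h = v² / (2g) = 14.0² / (2 × 9.8) = 10.0 m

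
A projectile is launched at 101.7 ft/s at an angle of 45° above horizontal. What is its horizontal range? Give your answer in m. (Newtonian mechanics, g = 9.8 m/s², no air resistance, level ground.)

v₀ = 101.7 ft/s × 0.3048 = 30.9982 m/s
R = v₀² × sin(2θ) / g = 30.9982² × sin(2 × 45°) / 9.8 = 960.888 × 1.0 / 9.8 = 98.05 m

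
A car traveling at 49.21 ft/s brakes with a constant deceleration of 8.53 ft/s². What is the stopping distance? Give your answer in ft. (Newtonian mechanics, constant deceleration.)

v₀ = 49.21 ft/s × 0.3048 = 14.9992 m/s
a = 8.53 ft/s² × 0.3048 = 2.59994 m/s²
d = v₀² / (2a) = 14.9992² / (2 × 2.59994) = 224.976 / 5.19988 = 43.2656 m
d = 43.2656 m / 0.3048 = 141.9 ft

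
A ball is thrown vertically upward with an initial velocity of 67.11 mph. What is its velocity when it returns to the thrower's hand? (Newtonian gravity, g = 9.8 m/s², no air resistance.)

By conservation of energy (no air resistance), the ball returns to the throw height with the same speed as launch, but directed downward.
|v_ground| = v₀ = 67.11 mph
v_ground = 67.11 mph (downward)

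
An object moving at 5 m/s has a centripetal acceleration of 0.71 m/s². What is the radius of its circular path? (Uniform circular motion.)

r = v²/a_c = 5²/0.71 = 35.21 m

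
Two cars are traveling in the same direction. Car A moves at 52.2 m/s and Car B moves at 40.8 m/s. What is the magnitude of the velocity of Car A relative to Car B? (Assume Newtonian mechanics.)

v_rel = |v_A - v_B| = |52.2 - 40.8| = 11.4 m/s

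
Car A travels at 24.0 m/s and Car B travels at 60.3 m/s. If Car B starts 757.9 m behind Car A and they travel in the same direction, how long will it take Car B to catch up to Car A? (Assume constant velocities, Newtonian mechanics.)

Relative speed: v_rel = 60.3 - 24.0 = 36.3 m/s
Time to catch: t = d₀/v_rel = 757.9/36.3 = 20.88 s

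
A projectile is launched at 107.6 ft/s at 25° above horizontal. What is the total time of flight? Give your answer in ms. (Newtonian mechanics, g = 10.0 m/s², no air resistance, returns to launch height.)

v₀ = 107.6 ft/s × 0.3048 = 32.7965 m/s
T = 2 × v₀ × sin(θ) / g = 2 × 32.7965 × sin(25°) / 10.0 = 2 × 32.7965 × 0.422618 / 10.0 = 2.77208 s
T = 2.77208 s / 0.001 = 2772 ms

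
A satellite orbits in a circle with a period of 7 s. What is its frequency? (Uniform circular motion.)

f = 1/T = 1/7 = 0.1429 Hz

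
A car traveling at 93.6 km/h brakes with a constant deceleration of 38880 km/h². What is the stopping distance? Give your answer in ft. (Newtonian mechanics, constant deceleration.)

v₀ = 93.6 km/h × 0.2777777777777778 = 26.0 m/s
a = 38880 km/h² × 7.716049382716049e-05 = 3.0 m/s²
d = v₀² / (2a) = 26.0² / (2 × 3.0) = 676.0 / 6.0 = 112.667 m
d = 112.667 m / 0.3048 = 369.6 ft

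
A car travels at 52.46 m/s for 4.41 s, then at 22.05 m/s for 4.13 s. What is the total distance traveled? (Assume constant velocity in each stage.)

d₁ = v₁t₁ = 52.46 × 4.41 = 231.3486 m
d₂ = v₂t₂ = 22.05 × 4.13 = 91.0665 m
d_total = 231.3486 + 91.0665 = 322.42 m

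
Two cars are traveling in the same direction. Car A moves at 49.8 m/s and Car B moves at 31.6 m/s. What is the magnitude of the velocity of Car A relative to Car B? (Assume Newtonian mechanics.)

v_rel = |v_A - v_B| = |49.8 - 31.6| = 18.2 m/s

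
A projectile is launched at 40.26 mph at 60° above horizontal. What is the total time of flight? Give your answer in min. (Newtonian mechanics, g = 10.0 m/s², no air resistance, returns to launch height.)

v₀ = 40.26 mph × 0.44704 = 17.9978 m/s
T = 2 × v₀ × sin(θ) / g = 2 × 17.9978 × sin(60°) / 10.0 = 2 × 17.9978 × 0.866025 / 10.0 = 3.11731 s
T = 3.11731 s / 60.0 = 0.05196 min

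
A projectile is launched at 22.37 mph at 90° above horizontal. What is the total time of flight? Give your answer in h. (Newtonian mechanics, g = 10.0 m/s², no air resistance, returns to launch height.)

v₀ = 22.37 mph × 0.44704 = 10.0003 m/s
T = 2 × v₀ × sin(θ) / g = 2 × 10.0003 × sin(90°) / 10.0 = 2 × 10.0003 × 1.0 / 10.0 = 2.00006 s
T = 2.00006 s / 3600.0 = 0.0005556 h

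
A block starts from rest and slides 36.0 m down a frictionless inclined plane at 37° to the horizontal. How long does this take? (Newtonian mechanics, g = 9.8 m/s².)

a = g sin(θ) = 9.8 × sin(37°) = 5.8978 m/s²
t = √(2d/a) = √(2 × 36.0 / 5.8978) = 3.49 s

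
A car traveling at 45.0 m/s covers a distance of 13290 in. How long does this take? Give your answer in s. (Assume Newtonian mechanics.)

d = 13290 in × 0.0254 = 337.566 m
t = d / v = 337.566 / 45.0 = 7.501 s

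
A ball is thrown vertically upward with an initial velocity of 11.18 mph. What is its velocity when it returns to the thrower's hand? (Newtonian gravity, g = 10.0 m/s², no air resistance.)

By conservation of energy (no air resistance), the ball returns to the throw height with the same speed as launch, but directed downward.
|v_ground| = v₀ = 11.18 mph
v_ground = 11.18 mph (downward)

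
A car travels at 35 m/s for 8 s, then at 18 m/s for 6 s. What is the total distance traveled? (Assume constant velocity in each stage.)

d₁ = v₁t₁ = 35 × 8 = 280 m
d₂ = v₂t₂ = 18 × 6 = 108 m
d_total = 280 + 108 = 388 m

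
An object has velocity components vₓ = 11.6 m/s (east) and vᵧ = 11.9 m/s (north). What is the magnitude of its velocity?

|v| = √(vₓ² + vᵧ²) = √(11.6² + 11.9²) = √(276.17) = 16.62 m/s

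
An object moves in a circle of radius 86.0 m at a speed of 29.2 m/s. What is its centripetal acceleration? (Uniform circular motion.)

a_c = v²/r = 29.2²/86.0 = 852.64/86.0 = 9.91 m/s²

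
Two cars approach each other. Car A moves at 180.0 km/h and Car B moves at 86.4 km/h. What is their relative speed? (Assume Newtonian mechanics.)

v_rel = v_A + v_B = 180.0 + 86.4 = 266.4 km/h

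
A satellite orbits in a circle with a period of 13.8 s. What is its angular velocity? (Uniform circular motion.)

ω = 2π/T = 2π/13.8 = 0.4553 rad/s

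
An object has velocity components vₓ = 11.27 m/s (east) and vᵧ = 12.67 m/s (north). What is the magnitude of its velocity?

|v| = √(vₓ² + vᵧ²) = √(11.27² + 12.67²) = √(287.5418) = 16.96 m/s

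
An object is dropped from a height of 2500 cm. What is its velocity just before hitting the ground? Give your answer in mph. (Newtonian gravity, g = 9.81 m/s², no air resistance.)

h = 2500 cm × 0.01 = 25.0 m
v = √(2gh) = √(2 × 9.81 × 25.0) = 22.1472 m/s
v = 22.1472 m/s / 0.44704 = 49.54 mph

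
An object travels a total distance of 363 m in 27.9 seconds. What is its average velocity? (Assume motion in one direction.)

v_avg = Δd / Δt = 363 / 27.9 = 13.01 m/s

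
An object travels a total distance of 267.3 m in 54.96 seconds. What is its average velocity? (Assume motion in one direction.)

v_avg = Δd / Δt = 267.3 / 54.96 = 4.86 m/s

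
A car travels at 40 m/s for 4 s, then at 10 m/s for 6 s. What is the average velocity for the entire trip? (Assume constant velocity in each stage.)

d₁ = v₁t₁ = 40 × 4 = 160 m
d₂ = v₂t₂ = 10 × 6 = 60 m
d_total = 220 m, t_total = 10 s
v_avg = d_total/t_total = 220/10 = 22.0 m/s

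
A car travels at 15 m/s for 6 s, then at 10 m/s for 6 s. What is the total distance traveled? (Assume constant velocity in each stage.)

d₁ = v₁t₁ = 15 × 6 = 90 m
d₂ = v₂t₂ = 10 × 6 = 60 m
d_total = 90 + 60 = 150 m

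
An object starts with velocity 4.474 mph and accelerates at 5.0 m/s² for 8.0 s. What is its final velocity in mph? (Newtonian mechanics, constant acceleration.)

v₀ = 4.474 mph × 0.44704 = 2.00006 m/s
v = v₀ + a × t = 2.00006 + 5.0 × 8.0 = 42.0001 m/s
v = 42.0001 m/s / 0.44704 = 93.95 mph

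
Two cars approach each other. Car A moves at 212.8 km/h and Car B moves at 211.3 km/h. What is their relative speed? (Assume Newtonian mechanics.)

v_rel = v_A + v_B = 212.8 + 211.3 = 424.1 km/h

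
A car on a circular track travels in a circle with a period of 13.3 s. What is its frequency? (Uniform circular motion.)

f = 1/T = 1/13.3 = 0.0752 Hz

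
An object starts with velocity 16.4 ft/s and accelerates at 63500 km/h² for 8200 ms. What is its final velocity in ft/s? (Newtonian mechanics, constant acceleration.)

v₀ = 16.4 ft/s × 0.3048 = 4.99872 m/s
a = 63500 km/h² × 7.716049382716049e-05 = 4.89969 m/s²
t = 8200 ms × 0.001 = 8.2 s
v = v₀ + a × t = 4.99872 + 4.89969 × 8.2 = 45.1762 m/s
v = 45.1762 m/s / 0.3048 = 148.2 ft/s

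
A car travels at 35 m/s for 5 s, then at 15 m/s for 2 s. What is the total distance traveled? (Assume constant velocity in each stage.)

d₁ = v₁t₁ = 35 × 5 = 175 m
d₂ = v₂t₂ = 15 × 2 = 30 m
d_total = 175 + 30 = 205 m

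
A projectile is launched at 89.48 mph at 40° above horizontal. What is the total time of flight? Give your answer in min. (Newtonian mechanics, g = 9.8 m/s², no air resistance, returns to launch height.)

v₀ = 89.48 mph × 0.44704 = 40.0011 m/s
T = 2 × v₀ × sin(θ) / g = 2 × 40.0011 × sin(40°) / 9.8 = 2 × 40.0011 × 0.642788 / 9.8 = 5.24739 s
T = 5.24739 s / 60.0 = 0.08746 min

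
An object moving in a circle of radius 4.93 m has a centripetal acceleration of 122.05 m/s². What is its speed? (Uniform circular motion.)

v = √(a_c × r) = √(122.05 × 4.93) = 24.53 m/s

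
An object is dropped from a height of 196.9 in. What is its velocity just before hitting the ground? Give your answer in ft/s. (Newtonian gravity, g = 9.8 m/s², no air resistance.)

h = 196.9 in × 0.0254 = 5.00126 m
v = √(2gh) = √(2 × 9.8 × 5.00126) = 9.90074 m/s
v = 9.90074 m/s / 0.3048 = 32.48 ft/s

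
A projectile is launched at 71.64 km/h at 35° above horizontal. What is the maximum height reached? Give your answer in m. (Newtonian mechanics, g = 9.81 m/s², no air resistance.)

v₀ = 71.64 km/h × 0.2777777777777778 = 19.9 m/s
H = v₀² × sin²(θ) / (2g) = 19.9² × sin(35°)² / (2 × 9.81) = 396.01 × 0.32899 / 19.62 = 6.64 m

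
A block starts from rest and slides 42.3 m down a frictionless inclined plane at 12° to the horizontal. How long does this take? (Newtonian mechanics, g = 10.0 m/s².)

a = g sin(θ) = 10.0 × sin(12°) = 2.0791 m/s²
t = √(2d/a) = √(2 × 42.3 / 2.0791) = 6.38 s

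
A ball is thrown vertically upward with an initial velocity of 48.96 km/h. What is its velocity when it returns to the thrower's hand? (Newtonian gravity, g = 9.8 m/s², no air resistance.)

By conservation of energy (no air resistance), the ball returns to the throw height with the same speed as launch, but directed downward.
|v_ground| = v₀ = 48.96 km/h
v_ground = 48.96 km/h (downward)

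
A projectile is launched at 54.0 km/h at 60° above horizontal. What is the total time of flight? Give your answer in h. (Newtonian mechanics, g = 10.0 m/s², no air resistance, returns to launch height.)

v₀ = 54.0 km/h × 0.2777777777777778 = 15.0 m/s
T = 2 × v₀ × sin(θ) / g = 2 × 15.0 × sin(60°) / 10.0 = 2 × 15.0 × 0.866025 / 10.0 = 2.59808 s
T = 2.59808 s / 3600.0 = 0.0007217 h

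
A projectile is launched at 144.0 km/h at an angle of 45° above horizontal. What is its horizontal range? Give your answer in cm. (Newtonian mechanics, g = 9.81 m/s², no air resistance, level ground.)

v₀ = 144.0 km/h × 0.2777777777777778 = 40.0 m/s
R = v₀² × sin(2θ) / g = 40.0² × sin(2 × 45°) / 9.81 = 1600.0 × 1.0 / 9.81 = 163.099 m
R = 163.099 m / 0.01 = 16310 cm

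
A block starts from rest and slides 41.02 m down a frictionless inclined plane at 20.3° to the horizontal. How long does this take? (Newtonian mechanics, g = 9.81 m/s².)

a = g sin(θ) = 9.81 × sin(20.3°) = 3.4034 m/s²
t = √(2d/a) = √(2 × 41.02 / 3.4034) = 4.91 s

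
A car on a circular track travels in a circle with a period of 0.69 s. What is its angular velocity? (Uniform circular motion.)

ω = 2π/T = 2π/0.69 = 9.1061 rad/s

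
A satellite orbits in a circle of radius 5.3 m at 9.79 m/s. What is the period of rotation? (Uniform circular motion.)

T = 2πr/v = 2π×5.3/9.79 = 3.4 s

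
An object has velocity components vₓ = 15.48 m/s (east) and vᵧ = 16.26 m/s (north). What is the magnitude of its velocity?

|v| = √(vₓ² + vᵧ²) = √(15.48² + 16.26²) = √(504.018) = 22.45 m/s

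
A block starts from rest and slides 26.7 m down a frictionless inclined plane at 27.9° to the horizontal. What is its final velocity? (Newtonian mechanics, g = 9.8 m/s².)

a = g sin(θ) = 9.8 × sin(27.9°) = 4.5857 m/s²
v = √(2ad) = √(2 × 4.5857 × 26.7) = 15.65 m/s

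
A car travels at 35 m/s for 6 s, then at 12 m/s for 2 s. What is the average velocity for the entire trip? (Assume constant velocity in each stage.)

d₁ = v₁t₁ = 35 × 6 = 210 m
d₂ = v₂t₂ = 12 × 2 = 24 m
d_total = 234 m, t_total = 8 s
v_avg = d_total/t_total = 234/8 = 29.25 m/s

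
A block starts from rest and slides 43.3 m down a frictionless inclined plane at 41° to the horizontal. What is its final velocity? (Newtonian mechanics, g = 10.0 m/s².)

a = g sin(θ) = 10.0 × sin(41°) = 6.5606 m/s²
v = √(2ad) = √(2 × 6.5606 × 43.3) = 23.84 m/s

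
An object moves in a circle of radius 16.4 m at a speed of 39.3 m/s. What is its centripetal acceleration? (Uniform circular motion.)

a_c = v²/r = 39.3²/16.4 = 1544.49/16.4 = 94.18 m/s²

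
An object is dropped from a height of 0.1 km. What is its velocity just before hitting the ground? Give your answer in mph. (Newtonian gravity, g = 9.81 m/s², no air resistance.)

h = 0.1 km × 1000.0 = 100.0 m
v = √(2gh) = √(2 × 9.81 × 100.0) = 44.2945 m/s
v = 44.2945 m/s / 0.44704 = 99.08 mph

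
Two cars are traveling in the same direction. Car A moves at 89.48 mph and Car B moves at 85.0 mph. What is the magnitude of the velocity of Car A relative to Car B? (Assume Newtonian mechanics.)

v_rel = |v_A - v_B| = |89.48 - 85.0| = 4.48 mph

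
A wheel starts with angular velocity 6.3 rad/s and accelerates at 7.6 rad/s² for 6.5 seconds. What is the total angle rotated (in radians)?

θ = ω₀t + ½αt² = 6.3×6.5 + ½×7.6×6.5² = 201.5 rad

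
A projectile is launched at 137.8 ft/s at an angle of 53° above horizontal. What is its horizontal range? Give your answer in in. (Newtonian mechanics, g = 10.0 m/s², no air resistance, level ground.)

v₀ = 137.8 ft/s × 0.3048 = 42.0014 m/s
R = v₀² × sin(2θ) / g = 42.0014² × sin(2 × 53°) / 10.0 = 1764.12 × 0.961262 / 10.0 = 169.578 m
R = 169.578 m / 0.0254 = 6676 in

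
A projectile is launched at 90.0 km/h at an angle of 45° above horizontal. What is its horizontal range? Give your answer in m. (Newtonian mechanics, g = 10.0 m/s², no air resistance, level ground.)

v₀ = 90.0 km/h × 0.2777777777777778 = 25.0 m/s
R = v₀² × sin(2θ) / g = 25.0² × sin(2 × 45°) / 10.0 = 625.0 × 1.0 / 10.0 = 62.5 m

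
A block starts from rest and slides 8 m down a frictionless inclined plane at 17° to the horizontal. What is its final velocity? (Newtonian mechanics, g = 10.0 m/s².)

a = g sin(θ) = 10.0 × sin(17°) = 2.9237 m/s²
v = √(2ad) = √(2 × 2.9237 × 8) = 6.84 m/s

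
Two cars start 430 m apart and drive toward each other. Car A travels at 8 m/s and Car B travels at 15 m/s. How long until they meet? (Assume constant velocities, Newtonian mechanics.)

Combined speed: v_combined = 8 + 15 = 23 m/s
Time to meet: t = d/v_combined = 430/23 = 18.7 s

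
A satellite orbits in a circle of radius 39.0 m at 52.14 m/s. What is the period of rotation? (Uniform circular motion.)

T = 2πr/v = 2π×39.0/52.14 = 4.7 s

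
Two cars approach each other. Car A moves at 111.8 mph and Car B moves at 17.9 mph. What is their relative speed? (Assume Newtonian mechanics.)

v_rel = v_A + v_B = 111.8 + 17.9 = 129.7 mph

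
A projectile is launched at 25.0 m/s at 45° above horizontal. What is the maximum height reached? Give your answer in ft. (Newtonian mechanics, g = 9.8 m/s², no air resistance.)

H = v₀² × sin²(θ) / (2g) = 25.0² × sin(45°)² / (2 × 9.8) = 625.0 × 0.5 / 19.6 = 15.9439 m
H = 15.9439 m / 0.3048 = 52.31 ft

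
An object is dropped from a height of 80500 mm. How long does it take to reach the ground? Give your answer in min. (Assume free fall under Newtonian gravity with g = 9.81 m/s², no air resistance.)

h = 80500 mm × 0.001 = 80.5 m
t = √(2h/g) = √(2 × 80.5 / 9.81) = 4.05115 s
t = 4.05115 s / 60.0 = 0.06752 min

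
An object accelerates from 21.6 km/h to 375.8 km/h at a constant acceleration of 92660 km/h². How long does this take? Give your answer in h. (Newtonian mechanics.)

v₀ = 21.6 km/h × 0.2777777777777778 = 6.0 m/s
v = 375.8 km/h × 0.2777777777777778 = 104.389 m/s
a = 92660 km/h² × 7.716049382716049e-05 = 7.14969 m/s²
t = (v - v₀) / a = (104.389 - 6.0) / 7.14969 = 13.7613 s
t = 13.7613 s / 3600.0 = 0.003823 h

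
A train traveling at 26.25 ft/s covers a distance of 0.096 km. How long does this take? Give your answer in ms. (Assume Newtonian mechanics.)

d = 0.096 km × 1000.0 = 96.0 m
v = 26.25 ft/s × 0.3048 = 8.001 m/s
t = d / v = 96.0 / 8.001 = 11.9985 s
t = 11.9985 s / 0.001 = 12000 ms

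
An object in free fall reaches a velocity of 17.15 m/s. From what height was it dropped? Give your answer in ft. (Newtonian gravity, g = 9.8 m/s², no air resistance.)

h = v² / (2g) = 17.15² / (2 × 9.8) = 15.0062 m
h = 15.0062 m / 0.3048 = 49.23 ft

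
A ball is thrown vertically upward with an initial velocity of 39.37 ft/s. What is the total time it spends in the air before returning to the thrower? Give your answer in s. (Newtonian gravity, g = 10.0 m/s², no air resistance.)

v₀ = 39.37 ft/s × 0.3048 = 12.0 m/s
t_total = 2 × v₀ / g = 2 × 12.0 / 10.0 = 2.4 s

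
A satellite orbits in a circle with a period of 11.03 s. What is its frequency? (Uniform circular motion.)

f = 1/T = 1/11.03 = 0.0907 Hz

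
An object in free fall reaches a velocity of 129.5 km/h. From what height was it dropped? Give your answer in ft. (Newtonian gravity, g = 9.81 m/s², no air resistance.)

v = 129.5 km/h × 0.2777777777777778 = 35.9722 m/s
h = v² / (2g) = 35.9722² / (2 × 9.81) = 65.9531 m
h = 65.9531 m / 0.3048 = 216.4 ft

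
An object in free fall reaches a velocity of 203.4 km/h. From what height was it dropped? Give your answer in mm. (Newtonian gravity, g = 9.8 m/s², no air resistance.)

v = 203.4 km/h × 0.2777777777777778 = 56.5 m/s
h = v² / (2g) = 56.5² / (2 × 9.8) = 162.87 m
h = 162.87 m / 0.001 = 162900 mm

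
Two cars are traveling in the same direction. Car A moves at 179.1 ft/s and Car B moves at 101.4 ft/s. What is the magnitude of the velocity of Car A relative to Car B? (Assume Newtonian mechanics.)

v_rel = |v_A - v_B| = |179.1 - 101.4| = 77.7 ft/s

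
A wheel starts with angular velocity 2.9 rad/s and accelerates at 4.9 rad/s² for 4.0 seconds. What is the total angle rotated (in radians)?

θ = ω₀t + ½αt² = 2.9×4.0 + ½×4.9×4.0² = 50.8 rad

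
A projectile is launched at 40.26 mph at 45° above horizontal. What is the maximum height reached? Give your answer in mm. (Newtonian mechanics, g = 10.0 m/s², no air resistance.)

v₀ = 40.26 mph × 0.44704 = 17.9978 m/s
H = v₀² × sin²(θ) / (2g) = 17.9978² × sin(45°)² / (2 × 10.0) = 323.921 × 0.5 / 20.0 = 8.09802 m
H = 8.09802 m / 0.001 = 8098 mm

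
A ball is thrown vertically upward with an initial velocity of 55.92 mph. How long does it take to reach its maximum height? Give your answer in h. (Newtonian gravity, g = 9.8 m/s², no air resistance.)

v₀ = 55.92 mph × 0.44704 = 24.9985 m/s
t_up = v₀ / g = 24.9985 / 9.8 = 2.55087 s
t_up = 2.55087 s / 3600.0 = 0.0007086 h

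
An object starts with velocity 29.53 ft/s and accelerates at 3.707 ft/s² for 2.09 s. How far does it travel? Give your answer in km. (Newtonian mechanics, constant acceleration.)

v₀ = 29.53 ft/s × 0.3048 = 9.00074 m/s
a = 3.707 ft/s² × 0.3048 = 1.12989 m/s²
d = v₀ × t + ½ × a × t² = 9.00074 × 2.09 + 0.5 × 1.12989 × 2.09² = 21.2793 m
d = 21.2793 m / 1000.0 = 0.02128 km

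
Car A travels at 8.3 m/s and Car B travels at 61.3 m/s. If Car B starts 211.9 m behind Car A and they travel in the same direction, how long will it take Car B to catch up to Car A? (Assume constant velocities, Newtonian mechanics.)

Relative speed: v_rel = 61.3 - 8.3 = 53.0 m/s
Time to catch: t = d₀/v_rel = 211.9/53.0 = 4.0 s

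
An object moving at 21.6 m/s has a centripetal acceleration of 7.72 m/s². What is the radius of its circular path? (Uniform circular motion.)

r = v²/a_c = 21.6²/7.72 = 60.44 m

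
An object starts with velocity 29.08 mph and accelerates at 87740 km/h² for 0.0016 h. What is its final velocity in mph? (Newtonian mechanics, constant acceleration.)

v₀ = 29.08 mph × 0.44704 = 12.9999 m/s
a = 87740 km/h² × 7.716049382716049e-05 = 6.77006 m/s²
t = 0.0016 h × 3600.0 = 5.76 s
v = v₀ + a × t = 12.9999 + 6.77006 × 5.76 = 51.9954 m/s
v = 51.9954 m/s / 0.44704 = 116.3 mph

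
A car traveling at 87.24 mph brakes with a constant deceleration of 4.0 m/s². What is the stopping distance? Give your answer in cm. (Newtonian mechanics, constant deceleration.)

v₀ = 87.24 mph × 0.44704 = 38.9998 m/s
d = v₀² / (2a) = 38.9998² / (2 × 4.0) = 1520.98 / 8.0 = 190.123 m
d = 190.123 m / 0.01 = 19010 cm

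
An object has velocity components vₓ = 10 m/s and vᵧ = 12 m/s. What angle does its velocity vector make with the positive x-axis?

θ = arctan(vᵧ/vₓ) = arctan(12/10) = 50.19°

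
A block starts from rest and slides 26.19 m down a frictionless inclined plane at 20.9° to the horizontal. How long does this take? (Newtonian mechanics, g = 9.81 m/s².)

a = g sin(θ) = 9.81 × sin(20.9°) = 3.4996 m/s²
t = √(2d/a) = √(2 × 26.19 / 3.4996) = 3.87 s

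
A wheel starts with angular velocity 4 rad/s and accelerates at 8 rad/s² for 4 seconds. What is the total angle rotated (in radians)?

θ = ω₀t + ½αt² = 4×4 + ½×8×4² = 80.0 rad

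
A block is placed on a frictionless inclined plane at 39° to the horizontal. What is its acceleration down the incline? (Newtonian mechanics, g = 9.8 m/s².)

a = g sin(θ) = 9.8 × sin(39°) = 9.8 × 0.6293 = 6.17 m/s²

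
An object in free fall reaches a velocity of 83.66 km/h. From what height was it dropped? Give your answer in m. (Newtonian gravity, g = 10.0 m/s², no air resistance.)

v = 83.66 km/h × 0.2777777777777778 = 23.2389 m/s
h = v² / (2g) = 23.2389² / (2 × 10.0) = 27.0 m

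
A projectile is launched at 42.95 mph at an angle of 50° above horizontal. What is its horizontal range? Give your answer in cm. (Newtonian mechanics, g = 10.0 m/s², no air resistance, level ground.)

v₀ = 42.95 mph × 0.44704 = 19.2004 m/s
R = v₀² × sin(2θ) / g = 19.2004² × sin(2 × 50°) / 10.0 = 368.655 × 0.984808 / 10.0 = 36.3054 m
R = 36.3054 m / 0.01 = 3631 cm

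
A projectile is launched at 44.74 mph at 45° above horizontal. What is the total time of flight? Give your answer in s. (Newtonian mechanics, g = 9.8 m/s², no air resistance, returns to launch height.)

v₀ = 44.74 mph × 0.44704 = 20.0006 m/s
T = 2 × v₀ × sin(θ) / g = 2 × 20.0006 × sin(45°) / 9.8 = 2 × 20.0006 × 0.707107 / 9.8 = 2.886 s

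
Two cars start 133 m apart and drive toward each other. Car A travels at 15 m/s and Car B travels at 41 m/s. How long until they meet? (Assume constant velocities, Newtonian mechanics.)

Combined speed: v_combined = 15 + 41 = 56 m/s
Time to meet: t = d/v_combined = 133/56 = 2.38 s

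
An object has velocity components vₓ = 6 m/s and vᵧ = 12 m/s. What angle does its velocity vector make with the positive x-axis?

θ = arctan(vᵧ/vₓ) = arctan(12/6) = 63.43°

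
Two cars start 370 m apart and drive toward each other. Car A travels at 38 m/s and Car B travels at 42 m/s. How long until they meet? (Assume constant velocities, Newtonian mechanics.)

Combined speed: v_combined = 38 + 42 = 80 m/s
Time to meet: t = d/v_combined = 370/80 = 4.62 s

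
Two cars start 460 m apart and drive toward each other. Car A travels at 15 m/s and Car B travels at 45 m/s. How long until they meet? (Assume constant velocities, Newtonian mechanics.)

Combined speed: v_combined = 15 + 45 = 60 m/s
Time to meet: t = d/v_combined = 460/60 = 7.67 s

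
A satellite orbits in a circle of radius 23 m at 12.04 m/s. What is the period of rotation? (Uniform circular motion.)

T = 2πr/v = 2π×23/12.04 = 12.0 s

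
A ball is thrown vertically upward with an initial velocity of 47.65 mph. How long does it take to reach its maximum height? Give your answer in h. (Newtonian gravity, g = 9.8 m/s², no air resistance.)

v₀ = 47.65 mph × 0.44704 = 21.3015 m/s
t_up = v₀ / g = 21.3015 / 9.8 = 2.17362 s
t_up = 2.17362 s / 3600.0 = 0.0006038 h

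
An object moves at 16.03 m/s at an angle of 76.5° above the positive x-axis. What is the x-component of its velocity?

vₓ = v cos(θ) = 16.03 × cos(76.5°) = 3.74 m/s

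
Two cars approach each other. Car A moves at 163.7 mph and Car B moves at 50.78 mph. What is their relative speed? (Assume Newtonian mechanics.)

v_rel = v_A + v_B = 163.7 + 50.78 = 214.48 mph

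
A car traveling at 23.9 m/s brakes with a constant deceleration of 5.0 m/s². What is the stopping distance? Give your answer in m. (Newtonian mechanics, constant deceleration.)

d = v₀² / (2a) = 23.9² / (2 × 5.0) = 571.21 / 10.0 = 57.12 m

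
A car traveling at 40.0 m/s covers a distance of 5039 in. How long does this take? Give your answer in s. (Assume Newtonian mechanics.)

d = 5039 in × 0.0254 = 127.991 m
t = d / v = 127.991 / 40.0 = 3.2 s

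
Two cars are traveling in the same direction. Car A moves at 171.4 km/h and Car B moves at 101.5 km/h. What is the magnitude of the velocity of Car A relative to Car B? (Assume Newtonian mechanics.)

v_rel = |v_A - v_B| = |171.4 - 101.5| = 69.9 km/h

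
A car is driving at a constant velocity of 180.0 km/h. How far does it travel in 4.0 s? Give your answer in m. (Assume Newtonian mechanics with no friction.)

v = 180.0 km/h × 0.2777777777777778 = 50.0 m/s
d = v × t = 50.0 × 4.0 = 200.0 m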